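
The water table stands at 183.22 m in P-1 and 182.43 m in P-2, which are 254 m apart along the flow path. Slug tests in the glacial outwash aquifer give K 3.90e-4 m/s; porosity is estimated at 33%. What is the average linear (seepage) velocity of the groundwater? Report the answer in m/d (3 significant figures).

0.318 m/d

Hydraulic gradient i = (183.22 − 182.43) / 254 = 0.79 / 254 = 0.003110
K = 3.90e-4 m/s × 86400 s/d = 33.70 m/d
Specific discharge q = 33.70 × 0.003110 = 0.1048 m/d
v_s = q/n_e = 0.1048/0.33 = 0.3176 m/d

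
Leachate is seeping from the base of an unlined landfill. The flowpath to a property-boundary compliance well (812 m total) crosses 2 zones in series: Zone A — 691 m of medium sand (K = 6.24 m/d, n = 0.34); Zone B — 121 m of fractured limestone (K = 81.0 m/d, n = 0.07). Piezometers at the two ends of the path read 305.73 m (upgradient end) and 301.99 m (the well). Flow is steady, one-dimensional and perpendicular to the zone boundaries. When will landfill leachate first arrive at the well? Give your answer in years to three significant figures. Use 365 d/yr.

Total head drop ΔH = 305.73 − 301.99 = 3.74 m
Steady 1-D flow in series ⇒ the Darcy flux q is identical in every zone and the zone head losses add (resistances L/K in series).
Σ(L/K) = 691/6.24 + 121/81.0 = 110.7 + 1.494 = 112.2 d
q = ΔH / Σ(L/K) = 3.74 / 112.2 = 0.03332 m/d (same in every zone)
Zone A: v = q/n = 0.03332/0.34 = 0.09801 m/d → t_A = 691/0.09801 = 7050 d
Zone B: v = q/n = 0.03332/0.07 = 0.4761 m/d → t_B = 121/0.4761 = 254.2 d
Total t = 7050 + 254.2 = 7304 d
   = 7304 / 365 = 20.0 yr

20.0 years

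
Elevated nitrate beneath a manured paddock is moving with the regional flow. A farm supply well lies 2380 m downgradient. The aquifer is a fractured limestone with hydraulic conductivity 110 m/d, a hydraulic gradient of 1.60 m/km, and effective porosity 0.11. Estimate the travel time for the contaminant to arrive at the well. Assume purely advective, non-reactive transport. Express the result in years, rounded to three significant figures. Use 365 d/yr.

4.08 years

Darcy flux q = K·i = 110 × 0.0016 = 0.1760 m/d
Seepage velocity v = q / n = 0.1760 / 0.11 = 1.600 m/d
t = L / v = 2380 / 1.600 = 1488 d
   = 1488 / 365 = 4.08 yr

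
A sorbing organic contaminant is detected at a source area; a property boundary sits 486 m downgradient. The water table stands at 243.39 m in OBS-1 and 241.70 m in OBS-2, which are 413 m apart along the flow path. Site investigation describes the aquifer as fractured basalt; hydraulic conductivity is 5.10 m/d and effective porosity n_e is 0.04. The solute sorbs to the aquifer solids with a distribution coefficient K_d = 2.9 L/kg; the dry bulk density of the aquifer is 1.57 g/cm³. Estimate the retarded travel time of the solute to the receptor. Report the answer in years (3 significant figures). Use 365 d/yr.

293 years

Hydraulic gradient i = (243.39 − 241.70) / 413 = 1.69 / 413 = 0.004092
Specific discharge q = 5.10 × 0.004092 = 0.02087 m/d
Seepage velocity v = q / n = 0.02087 / 0.04 = 0.5217 m/d
Retardation R = 1 + ρ_b·K_d/n = 1 + 1.57×2.9/0.04 = 114.8
Contaminant velocity v_c = v/R = 0.5217/114.8 = 0.004544 m/d
t = L/v_c = 486/0.004544 = 107000 d
   = 107000/365 = 293 yr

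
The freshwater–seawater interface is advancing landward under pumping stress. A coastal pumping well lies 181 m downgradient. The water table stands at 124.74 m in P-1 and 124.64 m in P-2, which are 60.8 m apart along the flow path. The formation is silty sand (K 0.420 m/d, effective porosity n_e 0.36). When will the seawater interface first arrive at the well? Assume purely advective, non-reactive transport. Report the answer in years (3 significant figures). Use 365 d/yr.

Hydraulic gradient i = (124.74 − 124.64) / 60.8 = 0.10 / 60.8 = 0.001645
Darcy flux q = K·i = 0.420 × 0.001645 = 6.908e-4 m/d
Average linear velocity = 6.908e-4 / 0.36 = 0.001919 m/d
t = L / v = 181 / 0.001919 = 94330 d
   = 94330 / 365 = 258 yr

258 years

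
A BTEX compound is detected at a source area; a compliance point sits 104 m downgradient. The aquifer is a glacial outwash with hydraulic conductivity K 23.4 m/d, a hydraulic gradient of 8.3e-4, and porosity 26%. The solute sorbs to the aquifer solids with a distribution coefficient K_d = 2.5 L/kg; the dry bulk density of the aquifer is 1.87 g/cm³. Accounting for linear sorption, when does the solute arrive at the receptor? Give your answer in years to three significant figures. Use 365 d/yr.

72.4 years

Specific discharge q = 23.4 × 8.3e-4 = 0.01942 m/d
Seepage velocity v = q / n = 0.01942 / 0.26 = 0.07470 m/d
Retardation R = 1 + ρ_b·K_d/n = 1 + 1.87×2.5/0.26 = 18.98
Contaminant velocity v_c = v/R = 0.07470/18.98 = 0.003936 m/d
t = L/v_c = 104/0.003936 = 26430 d
   = 26430/365 = 72.4 yr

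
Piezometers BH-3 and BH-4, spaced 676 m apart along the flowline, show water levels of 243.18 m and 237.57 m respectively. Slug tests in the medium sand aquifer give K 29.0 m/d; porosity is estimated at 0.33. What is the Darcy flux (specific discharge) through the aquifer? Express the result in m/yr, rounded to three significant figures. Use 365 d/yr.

87.8 m/yr

Hydraulic gradient i = (243.18 − 237.57) / 676 = 5.61 / 676 = 0.008299
Specific discharge q = 29.0 × 0.008299 = 0.2407 m/d
   = 0.2407 × 365 = 87.8 m/yr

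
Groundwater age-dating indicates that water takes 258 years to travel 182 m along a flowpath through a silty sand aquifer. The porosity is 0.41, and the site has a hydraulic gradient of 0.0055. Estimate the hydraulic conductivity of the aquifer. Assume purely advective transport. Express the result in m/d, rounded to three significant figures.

0.144 m/d

t = 258 years = 94170 d
v = L / t = 182 / 94170 = 0.001933 m/d
K = v · n / i = 0.001933 × 0.41 / 0.0055 = 0.144 m/d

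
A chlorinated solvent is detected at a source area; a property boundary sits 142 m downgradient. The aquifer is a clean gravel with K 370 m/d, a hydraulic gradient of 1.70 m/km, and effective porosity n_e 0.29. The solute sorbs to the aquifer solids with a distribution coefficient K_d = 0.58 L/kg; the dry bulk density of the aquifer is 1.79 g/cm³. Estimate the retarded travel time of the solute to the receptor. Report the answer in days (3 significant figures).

Specific discharge q = 370 × 0.0017 = 0.6290 m/d
v = Ki/n = 370·0.0017/0.29 = 2.169 m/d
Retardation R = 1 + ρ_b·K_d/n = 1 + 1.79×0.58/0.29 = 4.580
Contaminant velocity v_c = v/R = 2.169/4.580 = 0.4736 m/d
t = L/v_c = 142/0.4736 = 299.8 d

300 days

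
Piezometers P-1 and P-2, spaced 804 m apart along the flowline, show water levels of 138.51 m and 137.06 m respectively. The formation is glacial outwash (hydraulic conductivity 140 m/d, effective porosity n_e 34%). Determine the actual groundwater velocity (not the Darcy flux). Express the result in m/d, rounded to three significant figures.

Hydraulic gradient i = (138.51 − 137.06) / 804 = 1.45 / 804 = 0.001803
q = Ki = 140 × 0.001803 = 0.2525 m/d
Seepage velocity v = q / n = 0.2525 / 0.34 = 0.7426 m/d

0.743 m/d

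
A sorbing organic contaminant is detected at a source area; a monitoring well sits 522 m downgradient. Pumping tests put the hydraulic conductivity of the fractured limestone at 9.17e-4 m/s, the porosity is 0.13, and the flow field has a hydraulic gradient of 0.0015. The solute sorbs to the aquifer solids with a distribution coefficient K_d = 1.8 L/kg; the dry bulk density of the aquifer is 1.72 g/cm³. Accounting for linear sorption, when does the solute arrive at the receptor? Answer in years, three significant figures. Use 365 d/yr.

38.8 years

K = 9.17e-4 m/s × 86400 s/d = 79.23 m/d
Darcy flux q = K·i = 79.23 × 0.0015 = 0.1188 m/d
v_s = q/n_e = 0.1188/0.13 = 0.9142 m/d
Retardation R = 1 + ρ_b·K_d/n = 1 + 1.72×1.8/0.13 = 24.82
Contaminant velocity v_c = v/R = 0.9142/24.82 = 0.03684 m/d
t = L/v_c = 522/0.03684 = 14170 d
   = 14170/365 = 38.8 yr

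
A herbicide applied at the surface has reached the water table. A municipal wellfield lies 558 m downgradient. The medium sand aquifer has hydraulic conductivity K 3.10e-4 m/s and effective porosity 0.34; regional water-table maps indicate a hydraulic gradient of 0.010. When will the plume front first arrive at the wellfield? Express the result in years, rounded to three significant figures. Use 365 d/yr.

1.94 years

K = 3.10e-4 m/s × 86400 s/d = 26.78 m/d
Specific discharge q = 26.78 × 0.010 = 0.2678 m/d
Average linear velocity = 0.2678 / 0.34 = 0.7878 m/d
t = L / v = 558 / 0.7878 = 708.3 d
   = 708.3 / 365 = 1.94 yr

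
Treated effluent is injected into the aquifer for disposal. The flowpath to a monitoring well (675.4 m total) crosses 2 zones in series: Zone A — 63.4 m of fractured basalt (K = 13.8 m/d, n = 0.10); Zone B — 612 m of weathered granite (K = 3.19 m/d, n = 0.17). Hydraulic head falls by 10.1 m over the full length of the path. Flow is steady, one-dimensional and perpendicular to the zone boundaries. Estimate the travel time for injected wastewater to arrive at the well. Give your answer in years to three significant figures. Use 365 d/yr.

Continuity: the same q passes through each zone, so ΔH = q·Σ(L_j/K_j) — the zones act as resistances in series.
Σ(L/K) = 63.4/13.8 + 612/3.19 = 4.594 + 191.8 = 196.4 d
q = ΔH / Σ(L/K) = 10.1 / 196.4 = 0.05141 m/d (same in every zone)
Zone A: v = q/n = 0.05141/0.10 = 0.5141 m/d → t_A = 63.4/0.5141 = 123.3 d
Zone B: v = q/n = 0.05141/0.17 = 0.3024 m/d → t_B = 612/0.3024 = 2024 d
Total t = 123.3 + 2024 = 2147 d
   = 2147 / 365 = 5.88 yr

5.88 years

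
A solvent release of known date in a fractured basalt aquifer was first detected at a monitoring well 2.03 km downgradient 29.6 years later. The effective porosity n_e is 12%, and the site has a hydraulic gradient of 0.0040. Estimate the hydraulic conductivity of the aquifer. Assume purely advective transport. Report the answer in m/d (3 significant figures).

5.64 m/d

t = 29.6 years = 10800 d
L = 2.03 km = 2030 m
v = L / t = 2030 / 10800 = 0.1879 m/d
K = v · n / i = 0.1879 × 0.12 / 0.0040 = 5.64 m/d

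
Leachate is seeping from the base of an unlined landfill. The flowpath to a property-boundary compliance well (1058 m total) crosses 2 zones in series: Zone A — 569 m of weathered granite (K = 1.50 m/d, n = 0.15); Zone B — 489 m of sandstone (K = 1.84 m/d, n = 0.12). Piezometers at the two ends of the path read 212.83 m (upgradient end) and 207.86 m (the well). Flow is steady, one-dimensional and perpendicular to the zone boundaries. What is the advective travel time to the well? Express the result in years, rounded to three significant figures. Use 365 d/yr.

Total head drop ΔH = 212.83 − 207.86 = 4.97 m
Steady 1-D flow in series ⇒ the Darcy flux q is identical in every zone and the zone head losses add (resistances L/K in series).
Σ(L/K) = 569/1.50 + 489/1.84 = 379.3 + 265.8 = 645.1 d
q = ΔH / Σ(L/K) = 4.97 / 645.1 = 0.007704 m/d (same in every zone)
Zone A: v = q/n = 0.007704/0.15 = 0.05136 m/d → t_A = 569/0.05136 = 11080 d
Zone B: v = q/n = 0.007704/0.12 = 0.06420 m/d → t_B = 489/0.06420 = 7617 d
Total t = 11080 + 7617 = 18690 d
   = 18690 / 365 = 51.2 yr

51.2 years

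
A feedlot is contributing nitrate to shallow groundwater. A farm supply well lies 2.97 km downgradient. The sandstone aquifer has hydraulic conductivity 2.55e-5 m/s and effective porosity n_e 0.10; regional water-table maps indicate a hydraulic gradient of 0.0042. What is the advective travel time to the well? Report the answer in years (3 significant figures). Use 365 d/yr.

K = 2.55e-5 m/s × 86400 s/d = 2.203 m/d
Specific discharge q = 2.203 × 0.0042 = 0.009253 m/d
v_s = q/n_e = 0.009253/0.10 = 0.09253 m/d
L = 2.97 km = 2970 m
t = L / v = 2970 / 0.09253 = 32100 d
   = 32100 / 365 = 87.9 yr

87.9 years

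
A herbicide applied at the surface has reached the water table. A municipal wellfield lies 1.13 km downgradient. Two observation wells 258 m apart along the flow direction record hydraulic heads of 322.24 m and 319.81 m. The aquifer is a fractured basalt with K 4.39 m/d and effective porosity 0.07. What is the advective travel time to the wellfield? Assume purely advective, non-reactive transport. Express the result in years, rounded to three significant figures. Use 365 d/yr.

5.24 years

Hydraulic gradient i = (322.24 − 319.81) / 258 = 2.43 / 258 = 0.009419
q = Ki = 4.39 × 0.009419 = 0.04135 m/d
v = Ki/n = 4.39·0.009419/0.07 = 0.5907 m/d
L = 1.13 km = 1130 m
t = L / v = 1130 / 0.5907 = 1913 d
   = 1913 / 365 = 5.24 yr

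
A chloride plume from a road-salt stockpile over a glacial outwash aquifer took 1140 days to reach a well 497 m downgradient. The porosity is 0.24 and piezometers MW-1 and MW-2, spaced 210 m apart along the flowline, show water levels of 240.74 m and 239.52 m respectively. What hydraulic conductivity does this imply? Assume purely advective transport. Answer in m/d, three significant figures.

18.0 m/d

Hydraulic gradient i = (240.74 − 239.52) / 210 = 1.22 / 210 = 0.005810
v = L / t = 497 / 1140 = 0.4360 m/d
K = v · n / i = 0.4360 × 0.24 / 0.005810 = 18.0 m/d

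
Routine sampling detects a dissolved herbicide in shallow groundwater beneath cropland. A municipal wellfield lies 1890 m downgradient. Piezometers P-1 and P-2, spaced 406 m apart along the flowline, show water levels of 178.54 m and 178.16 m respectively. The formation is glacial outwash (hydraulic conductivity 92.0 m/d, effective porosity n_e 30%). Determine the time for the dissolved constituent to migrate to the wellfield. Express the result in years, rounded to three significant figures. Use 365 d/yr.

Hydraulic gradient i = (178.54 − 178.16) / 406 = 0.38 / 406 = 9.360e-4
Specific discharge q = 92.0 × 9.360e-4 = 0.08611 m/d
Seepage velocity v = q / n = 0.08611 / 0.30 = 0.2870 m/d
t = L / v = 1890 / 0.2870 = 6585 d
   = 6585 / 365 = 18.0 yr

18.0 years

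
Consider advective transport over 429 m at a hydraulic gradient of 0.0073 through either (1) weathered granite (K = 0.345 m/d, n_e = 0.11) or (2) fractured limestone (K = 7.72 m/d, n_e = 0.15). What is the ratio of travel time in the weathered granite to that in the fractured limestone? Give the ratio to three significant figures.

Unit 1 (weathered granite): v = 0.345×0.0073/0.11 = 0.02290 m/d, t = 429/0.02290 = 18740 d
Unit 2 (fractured limestone): v = 7.72×0.0073/0.15 = 0.3757 m/d, t = 429/0.3757 = 1142 d
t(weathered granite) / t(fractured limestone) = 18740/1142 = 16.4

16.4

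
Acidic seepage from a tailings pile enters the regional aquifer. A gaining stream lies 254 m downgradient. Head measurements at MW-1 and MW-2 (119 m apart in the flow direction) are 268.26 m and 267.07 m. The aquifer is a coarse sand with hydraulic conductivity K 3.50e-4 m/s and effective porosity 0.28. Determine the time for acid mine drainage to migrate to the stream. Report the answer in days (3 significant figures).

Hydraulic gradient i = (268.26 − 267.07) / 119 = 1.19 / 119 = 0.01000
K = 3.50e-4 m/s × 86400 s/d = 30.24 m/d
q = Ki = 30.24 × 0.01000 = 0.3024 m/d
v_s = q/n_e = 0.3024/0.28 = 1.080 m/d
t = L / v = 254 / 1.080 = 235.2 d

235 days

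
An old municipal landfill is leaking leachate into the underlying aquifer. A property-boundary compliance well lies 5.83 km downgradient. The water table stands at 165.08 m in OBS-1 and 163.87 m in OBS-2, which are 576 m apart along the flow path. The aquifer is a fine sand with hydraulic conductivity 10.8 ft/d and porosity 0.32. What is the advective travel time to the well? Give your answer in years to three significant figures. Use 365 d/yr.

Hydraulic gradient i = (165.08 − 163.87) / 576 = 1.21 / 576 = 0.002101
K = 10.8 ft/d × 0.3048 = 3.292 m/d
Darcy flux q = K·i = 3.292 × 0.002101 = 0.006915 m/d
Average linear velocity = 0.006915 / 0.32 = 0.02161 m/d
L = 5.83 km = 5830 m
t = L / v = 5830 / 0.02161 = 269800 d
   = 269800 / 365 = 739 yr

739 years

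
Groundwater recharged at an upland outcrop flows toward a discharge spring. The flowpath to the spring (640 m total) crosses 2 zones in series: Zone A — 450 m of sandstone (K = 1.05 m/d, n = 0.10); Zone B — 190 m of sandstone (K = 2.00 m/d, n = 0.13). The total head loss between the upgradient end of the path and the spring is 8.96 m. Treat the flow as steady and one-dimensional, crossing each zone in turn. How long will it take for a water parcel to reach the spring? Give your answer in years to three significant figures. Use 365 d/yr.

Steady 1-D flow in series ⇒ the Darcy flux q is identical in every zone and the zone head losses add (resistances L/K in series).
Σ(L/K) = 450/1.05 + 190/2.00 = 428.6 + 95.00 = 523.6 d
q = ΔH / Σ(L/K) = 8.96 / 523.6 = 0.01711 m/d (same in every zone)
Zone A: v = q/n = 0.01711/0.10 = 0.1711 m/d → t_A = 450/0.1711 = 2630 d
Zone B: v = q/n = 0.01711/0.13 = 0.1316 m/d → t_B = 190/0.1316 = 1443 d
Total t = 2630 + 1443 = 4073 d
   = 4073 / 365 = 11.2 yr

11.2 years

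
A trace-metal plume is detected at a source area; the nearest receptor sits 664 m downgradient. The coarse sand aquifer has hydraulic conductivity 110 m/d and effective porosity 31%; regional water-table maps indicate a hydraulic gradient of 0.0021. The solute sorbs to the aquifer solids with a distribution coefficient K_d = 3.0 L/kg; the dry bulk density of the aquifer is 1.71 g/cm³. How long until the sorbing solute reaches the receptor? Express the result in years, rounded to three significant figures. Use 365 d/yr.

42.8 years

Specific discharge q = 110 × 0.0021 = 0.2310 m/d
Seepage velocity v = q / n = 0.2310 / 0.31 = 0.7452 m/d
Retardation R = 1 + ρ_b·K_d/n = 1 + 1.71×3.0/0.31 = 17.55
Contaminant velocity v_c = v/R = 0.7452/17.55 = 0.04246 m/d
t = L/v_c = 664/0.04246 = 15640 d
   = 15640/365 = 42.8 yr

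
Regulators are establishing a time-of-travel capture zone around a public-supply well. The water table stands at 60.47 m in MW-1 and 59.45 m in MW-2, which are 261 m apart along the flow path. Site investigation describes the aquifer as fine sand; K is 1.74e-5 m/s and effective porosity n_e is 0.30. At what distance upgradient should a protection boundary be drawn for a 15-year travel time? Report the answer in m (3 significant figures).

Hydraulic gradient i = (60.47 − 59.45) / 261 = 1.02 / 261 = 0.003908
K = 1.74e-5 m/s × 86400 s/d = 1.503 m/d
Specific discharge q = 1.503 × 0.003908 = 0.005875 m/d
v = Ki/n = 1.503·0.003908/0.30 = 0.01958 m/d
T = 15 yr × 365 = 5475 d
L = v × T = 0.01958 × 5475 = 107.2 m

107 m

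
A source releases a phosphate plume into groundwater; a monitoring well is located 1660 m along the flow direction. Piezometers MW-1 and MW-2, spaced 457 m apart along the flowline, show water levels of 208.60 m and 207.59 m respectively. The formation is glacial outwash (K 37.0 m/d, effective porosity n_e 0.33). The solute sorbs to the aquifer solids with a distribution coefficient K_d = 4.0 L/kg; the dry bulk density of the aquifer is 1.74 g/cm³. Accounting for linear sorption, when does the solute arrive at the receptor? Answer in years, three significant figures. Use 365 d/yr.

405 years

Hydraulic gradient i = (208.60 − 207.59) / 457 = 1.01 / 457 = 0.002210
Specific discharge q = 37.0 × 0.002210 = 0.08177 m/d
v_s = q/n_e = 0.08177/0.33 = 0.2478 m/d
Retardation R = 1 + ρ_b·K_d/n = 1 + 1.74×4.0/0.33 = 22.09
Contaminant velocity v_c = v/R = 0.2478/22.09 = 0.01122 m/d
t = L/v_c = 1660/0.01122 = 148000 d
   = 148000/365 = 405 yr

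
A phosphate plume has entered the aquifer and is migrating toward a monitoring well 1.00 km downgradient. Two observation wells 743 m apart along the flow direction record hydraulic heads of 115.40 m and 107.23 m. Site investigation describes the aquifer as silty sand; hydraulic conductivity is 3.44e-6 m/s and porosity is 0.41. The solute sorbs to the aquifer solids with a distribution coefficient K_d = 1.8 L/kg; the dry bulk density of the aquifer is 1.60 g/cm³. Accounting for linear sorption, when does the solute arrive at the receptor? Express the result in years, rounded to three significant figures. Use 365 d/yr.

2760 years

Hydraulic gradient i = (115.40 − 107.23) / 743 = 8.17 / 743 = 0.01100
K = 3.44e-6 m/s × 86400 s/d = 0.2972 m/d
Darcy flux q = K·i = 0.2972 × 0.01100 = 0.003268 m/d
v_s = q/n_e = 0.003268/0.41 = 0.007971 m/d
Retardation R = 1 + ρ_b·K_d/n = 1 + 1.60×1.8/0.41 = 8.024
Contaminant velocity v_c = v/R = 0.007971/8.024 = 9.934e-4 m/d
L = 1.00 km = 1000 m
t = L/v_c = 1000/9.934e-4 = 1.007e6 d
   = 1.007e6/365 = 2760 yr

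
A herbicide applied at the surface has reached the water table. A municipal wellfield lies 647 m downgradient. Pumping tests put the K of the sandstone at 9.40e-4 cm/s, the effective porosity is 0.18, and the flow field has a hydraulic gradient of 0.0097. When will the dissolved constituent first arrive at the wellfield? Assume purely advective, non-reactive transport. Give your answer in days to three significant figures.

14800 days

K = 9.40e-4 cm/s × 864 = 0.8122 m/d
q = Ki = 0.8122 × 0.0097 = 0.007878 m/d
Seepage velocity v = q / n = 0.007878 / 0.18 = 0.04377 m/d
t = L / v = 647 / 0.04377 = 14780 d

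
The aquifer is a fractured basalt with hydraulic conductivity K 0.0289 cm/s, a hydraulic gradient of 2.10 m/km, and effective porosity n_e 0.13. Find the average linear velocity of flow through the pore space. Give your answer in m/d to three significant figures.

0.403 m/d

K = 0.0289 cm/s × 864 = 24.97 m/d
q = Ki = 24.97 × 0.0021 = 0.05244 m/d
Average linear velocity = 0.05244 / 0.13 = 0.4034 m/d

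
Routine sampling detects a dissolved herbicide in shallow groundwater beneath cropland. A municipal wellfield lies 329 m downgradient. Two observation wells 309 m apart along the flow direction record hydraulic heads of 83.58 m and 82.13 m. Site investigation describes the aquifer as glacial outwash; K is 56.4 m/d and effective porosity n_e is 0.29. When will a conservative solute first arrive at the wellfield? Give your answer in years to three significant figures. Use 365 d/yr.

0.988 years

Hydraulic gradient i = (83.58 − 82.13) / 309 = 1.45 / 309 = 0.004693
Specific discharge q = 56.4 × 0.004693 = 0.2647 m/d
Average linear velocity = 0.2647 / 0.29 = 0.9126 m/d
t = L / v = 329 / 0.9126 = 360.5 d
   = 360.5 / 365 = 0.988 yr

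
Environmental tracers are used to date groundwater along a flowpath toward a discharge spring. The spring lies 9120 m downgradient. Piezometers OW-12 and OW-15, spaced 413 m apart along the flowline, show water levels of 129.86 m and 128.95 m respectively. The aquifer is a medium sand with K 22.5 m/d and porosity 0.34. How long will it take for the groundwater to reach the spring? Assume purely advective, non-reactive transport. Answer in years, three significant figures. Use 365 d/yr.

Hydraulic gradient i = (129.86 − 128.95) / 413 = 0.91 / 413 = 0.002203
Darcy flux q = K·i = 22.5 × 0.002203 = 0.04958 m/d
Seepage velocity v = q / n = 0.04958 / 0.34 = 0.1458 m/d
t = L / v = 9120 / 0.1458 = 62550 d
   = 62550 / 365 = 171 yr

171 years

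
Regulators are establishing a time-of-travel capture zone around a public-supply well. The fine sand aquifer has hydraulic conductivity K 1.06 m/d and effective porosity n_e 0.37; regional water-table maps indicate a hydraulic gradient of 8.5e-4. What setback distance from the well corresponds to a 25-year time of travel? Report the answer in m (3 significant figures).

22.2 m

Darcy flux q = K·i = 1.06 × 8.5e-4 = 9.010e-4 m/d
v = Ki/n = 1.06·8.5e-4/0.37 = 0.002435 m/d
T = 25 yr × 365 = 9125 d
L = v × T = 0.002435 × 9125 = 22.22 m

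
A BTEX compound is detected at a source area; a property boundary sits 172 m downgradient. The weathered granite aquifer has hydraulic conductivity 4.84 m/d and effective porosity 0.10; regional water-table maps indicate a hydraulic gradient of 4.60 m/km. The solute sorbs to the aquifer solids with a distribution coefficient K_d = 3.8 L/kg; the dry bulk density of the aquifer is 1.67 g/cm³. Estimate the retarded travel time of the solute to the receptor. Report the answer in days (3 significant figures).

49800 days

Specific discharge q = 4.84 × 0.0046 = 0.02226 m/d
Seepage velocity v = q / n = 0.02226 / 0.10 = 0.2226 m/d
Retardation R = 1 + ρ_b·K_d/n = 1 + 1.67×3.8/0.10 = 64.46
Contaminant velocity v_c = v/R = 0.2226/64.46 = 0.003454 m/d
t = L/v_c = 172/0.003454 = 49800 d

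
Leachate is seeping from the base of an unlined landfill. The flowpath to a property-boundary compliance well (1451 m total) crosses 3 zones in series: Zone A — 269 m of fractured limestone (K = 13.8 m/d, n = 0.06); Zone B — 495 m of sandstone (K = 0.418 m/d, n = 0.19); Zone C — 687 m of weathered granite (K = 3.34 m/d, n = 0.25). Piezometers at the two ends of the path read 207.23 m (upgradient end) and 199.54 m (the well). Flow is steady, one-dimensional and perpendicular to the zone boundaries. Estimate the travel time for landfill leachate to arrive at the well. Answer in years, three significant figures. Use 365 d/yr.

Total head drop ΔH = 207.23 − 199.54 = 7.69 m
Steady 1-D flow in series ⇒ the Darcy flux q is identical in every zone and the zone head losses add (resistances L/K in series).
Σ(L/K) = 269/13.8 + 495/0.418 + 687/3.34 = 19.49 + 1184 + 205.7 = 1409 d
q = ΔH / Σ(L/K) = 7.69 / 1409 = 0.005456 m/d (same in every zone)
Zone A: v = q/n = 0.005456/0.06 = 0.09094 m/d → t_A = 269/0.09094 = 2958 d
Zone B: v = q/n = 0.005456/0.19 = 0.02872 m/d → t_B = 495/0.02872 = 17240 d
Zone C: v = q/n = 0.005456/0.25 = 0.02183 m/d → t_C = 687/0.02183 = 31480 d
Total t = 2958 + 17240 + 31480 = 51670 d
   = 51670 / 365 = 142 yr

142 years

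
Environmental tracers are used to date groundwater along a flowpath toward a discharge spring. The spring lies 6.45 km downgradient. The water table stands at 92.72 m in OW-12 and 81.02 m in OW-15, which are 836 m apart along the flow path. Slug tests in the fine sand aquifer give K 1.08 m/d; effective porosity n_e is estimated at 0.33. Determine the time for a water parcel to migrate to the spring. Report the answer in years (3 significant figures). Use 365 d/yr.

386 years

Hydraulic gradient i = (92.72 − 81.02) / 836 = 11.70 / 836 = 0.01400
q = Ki = 1.08 × 0.01400 = 0.01511 m/d
Seepage velocity v = q / n = 0.01511 / 0.33 = 0.04580 m/d
L = 6.45 km = 6450 m
t = L / v = 6450 / 0.04580 = 140800 d
   = 140800 / 365 = 386 yr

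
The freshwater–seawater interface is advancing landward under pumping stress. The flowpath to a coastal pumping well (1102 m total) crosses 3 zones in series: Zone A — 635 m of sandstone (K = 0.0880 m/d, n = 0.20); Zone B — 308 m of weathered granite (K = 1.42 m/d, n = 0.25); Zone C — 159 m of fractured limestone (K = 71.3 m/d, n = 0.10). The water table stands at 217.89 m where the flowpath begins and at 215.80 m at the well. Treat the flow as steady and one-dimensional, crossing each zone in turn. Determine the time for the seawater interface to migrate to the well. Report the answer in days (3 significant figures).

782000 days

Total head drop ΔH = 217.89 − 215.80 = 2.09 m
Steady 1-D flow in series ⇒ the Darcy flux q is identical in every zone and the zone head losses add (resistances L/K in series).
Σ(L/K) = 635/0.0880 + 308/1.42 + 159/71.3 = 7216 + 216.9 + 2.230 = 7435 d
q = ΔH / Σ(L/K) = 2.09 / 7435 = 2.811e-4 m/d (same in every zone)
Zone A: v = q/n = 2.811e-4/0.20 = 0.001406 m/d → t_A = 635/0.001406 = 451800 d
Zone B: v = q/n = 2.811e-4/0.25 = 0.001124 m/d → t_B = 308/0.001124 = 273900 d
Zone C: v = q/n = 2.811e-4/0.10 = 0.002811 m/d → t_C = 159/0.002811 = 56560 d
Total t = 451800 + 273900 + 56560 = 782300 d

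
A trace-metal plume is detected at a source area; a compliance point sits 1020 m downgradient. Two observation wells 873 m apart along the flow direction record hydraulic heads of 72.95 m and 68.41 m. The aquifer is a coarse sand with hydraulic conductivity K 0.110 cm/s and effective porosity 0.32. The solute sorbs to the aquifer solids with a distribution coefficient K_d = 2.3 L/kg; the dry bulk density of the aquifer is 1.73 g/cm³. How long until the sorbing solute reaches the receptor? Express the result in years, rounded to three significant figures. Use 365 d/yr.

Hydraulic gradient i = (72.95 − 68.41) / 873 = 4.54 / 873 = 0.005200
K = 0.110 cm/s × 864 = 95.04 m/d
Darcy flux q = K·i = 95.04 × 0.005200 = 0.4943 m/d
Average linear velocity = 0.4943 / 0.32 = 1.545 m/d
Retardation R = 1 + ρ_b·K_d/n = 1 + 1.73×2.3/0.32 = 13.43
Contaminant velocity v_c = v/R = 1.545/13.43 = 0.1150 m/d
t = L/v_c = 1020/0.1150 = 8872 d
   = 8872/365 = 24.3 yr

24.3 years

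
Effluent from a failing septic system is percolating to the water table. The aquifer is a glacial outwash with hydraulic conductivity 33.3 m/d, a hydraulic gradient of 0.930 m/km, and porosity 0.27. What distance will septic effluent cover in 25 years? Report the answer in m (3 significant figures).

1050 m

q = Ki = 33.3 × 9.3e-4 = 0.03097 m/d
v_s = q/n_e = 0.03097/0.27 = 0.1147 m/d
T = 25 yr × 365 = 9125 d
L = v × T = 0.1147 × 9125 = 1047 m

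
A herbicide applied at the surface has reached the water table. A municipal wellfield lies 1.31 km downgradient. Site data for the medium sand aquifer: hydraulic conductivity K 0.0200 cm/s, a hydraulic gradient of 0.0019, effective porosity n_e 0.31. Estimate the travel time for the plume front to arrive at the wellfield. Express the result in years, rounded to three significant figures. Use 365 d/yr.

33.9 years

K = 0.0200 cm/s × 864 = 17.28 m/d
Darcy flux q = K·i = 17.28 × 0.0019 = 0.03283 m/d
Seepage velocity v = q / n = 0.03283 / 0.31 = 0.1059 m/d
L = 1.31 km = 1310 m
t = L / v = 1310 / 0.1059 = 12370 d
   = 12370 / 365 = 33.9 yr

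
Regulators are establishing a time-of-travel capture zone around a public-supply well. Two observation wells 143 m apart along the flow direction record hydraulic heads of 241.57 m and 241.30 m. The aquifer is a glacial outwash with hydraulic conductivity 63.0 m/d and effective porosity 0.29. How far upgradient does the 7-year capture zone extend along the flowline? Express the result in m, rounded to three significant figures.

1050 m

Hydraulic gradient i = (241.57 − 241.30) / 143 = 0.27 / 143 = 0.001888
Specific discharge q = 63.0 × 0.001888 = 0.1190 m/d
Seepage velocity v = q / n = 0.1190 / 0.29 = 0.4102 m/d
T = 7 yr × 365 = 2555 d
L = v × T = 0.4102 × 2555 = 1048 m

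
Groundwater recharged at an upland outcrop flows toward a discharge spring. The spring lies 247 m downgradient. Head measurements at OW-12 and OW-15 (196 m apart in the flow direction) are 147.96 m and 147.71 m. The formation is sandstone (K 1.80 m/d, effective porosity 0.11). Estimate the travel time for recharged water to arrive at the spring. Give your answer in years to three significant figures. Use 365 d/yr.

Hydraulic gradient i = (147.96 − 147.71) / 196 = 0.25 / 196 = 0.001276
Specific discharge q = 1.80 × 0.001276 = 0.002296 m/d
Average linear velocity = 0.002296 / 0.11 = 0.02087 m/d
t = L / v = 247 / 0.02087 = 11830 d
   = 11830 / 365 = 32.4 yr

32.4 years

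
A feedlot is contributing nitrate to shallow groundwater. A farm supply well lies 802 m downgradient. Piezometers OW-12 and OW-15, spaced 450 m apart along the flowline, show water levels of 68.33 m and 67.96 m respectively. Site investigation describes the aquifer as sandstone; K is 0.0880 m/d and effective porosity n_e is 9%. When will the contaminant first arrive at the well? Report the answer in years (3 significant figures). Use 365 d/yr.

2730 years

Hydraulic gradient i = (68.33 − 67.96) / 450 = 0.37 / 450 = 8.222e-4
Specific discharge q = 0.0880 × 8.222e-4 = 7.236e-5 m/d
Average linear velocity = 7.236e-5 / 0.09 = 8.040e-4 m/d
t = L / v = 802 / 8.040e-4 = 997600 d
   = 997600 / 365 = 2730 yr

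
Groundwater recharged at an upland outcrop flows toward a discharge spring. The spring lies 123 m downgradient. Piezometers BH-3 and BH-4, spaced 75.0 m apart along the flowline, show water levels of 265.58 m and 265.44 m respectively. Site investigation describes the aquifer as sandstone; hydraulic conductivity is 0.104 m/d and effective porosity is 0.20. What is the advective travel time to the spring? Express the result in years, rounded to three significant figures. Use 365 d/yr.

Hydraulic gradient i = (265.58 − 265.44) / 75.0 = 0.14 / 75.0 = 0.001867
Specific discharge q = 0.104 × 0.001867 = 1.941e-4 m/d
Average linear velocity = 1.941e-4 / 0.20 = 9.707e-4 m/d
t = L / v = 123 / 9.707e-4 = 126700 d
   = 126700 / 365 = 347 yr

347 years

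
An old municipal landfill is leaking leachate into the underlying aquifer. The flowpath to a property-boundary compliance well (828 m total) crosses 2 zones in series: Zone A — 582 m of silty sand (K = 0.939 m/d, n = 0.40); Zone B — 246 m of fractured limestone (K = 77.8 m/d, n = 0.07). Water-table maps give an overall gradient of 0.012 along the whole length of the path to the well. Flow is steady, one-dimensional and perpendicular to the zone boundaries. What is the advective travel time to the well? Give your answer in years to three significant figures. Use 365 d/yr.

For zones in series the flux q is common to all zones; the equivalent conductivity is the harmonic (thickness-weighted) mean, K_eq = L_total / Σ(L_j/K_j).
Σ(L/K) = 582/0.939 + 246/77.8 = 619.8 + 3.162 = 623.0 d
K_eq = L_total / Σ(L/K) = 828 / 623.0 = 1.329 m/d
q = K_eq · i = 1.329 × 0.012 = 0.01595 m/d (same in every zone)
Zone A: v = q/n = 0.01595/0.40 = 0.03987 m/d → t_A = 582/0.03987 = 14600 d
Zone B: v = q/n = 0.01595/0.07 = 0.2278 m/d → t_B = 246/0.2278 = 1080 d
Total t = 14600 + 1080 = 15680 d
   = 15680 / 365 = 42.9 yr

42.9 years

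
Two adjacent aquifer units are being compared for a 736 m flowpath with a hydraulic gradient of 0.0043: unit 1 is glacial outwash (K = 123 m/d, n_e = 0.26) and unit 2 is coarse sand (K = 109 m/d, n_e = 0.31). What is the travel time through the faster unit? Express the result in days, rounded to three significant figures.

Unit 1 (glacial outwash): v = 123×0.0043/0.26 = 2.034 m/d, t = 736/2.034 = 361.8 d
Unit 2 (coarse sand): v = 109×0.0043/0.31 = 1.512 m/d, t = 736/1.512 = 486.8 d
Faster unit: t = 362 d

362 days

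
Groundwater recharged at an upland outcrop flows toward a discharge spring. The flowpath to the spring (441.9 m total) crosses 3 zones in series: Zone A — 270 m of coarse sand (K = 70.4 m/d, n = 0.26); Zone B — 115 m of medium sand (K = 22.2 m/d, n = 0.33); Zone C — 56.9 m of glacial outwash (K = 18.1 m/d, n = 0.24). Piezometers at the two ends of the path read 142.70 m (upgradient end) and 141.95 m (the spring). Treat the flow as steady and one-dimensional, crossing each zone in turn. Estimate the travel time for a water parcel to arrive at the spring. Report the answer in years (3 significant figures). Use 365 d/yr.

5.41 years

Total head drop ΔH = 142.70 − 141.95 = 0.75 m
Steady 1-D flow in series ⇒ the Darcy flux q is identical in every zone and the zone head losses add (resistances L/K in series).
Σ(L/K) = 270/70.4 + 115/22.2 + 56.9/18.1 = 3.835 + 5.180 + 3.144 = 12.16 d
q = ΔH / Σ(L/K) = 0.75 / 12.16 = 0.06168 m/d (same in every zone)
Zone A: v = q/n = 0.06168/0.26 = 0.2372 m/d → t_A = 270/0.2372 = 1138 d
Zone B: v = q/n = 0.06168/0.33 = 0.1869 m/d → t_B = 115/0.1869 = 615.2 d
Zone C: v = q/n = 0.06168/0.24 = 0.2570 m/d → t_C = 56.9/0.2570 = 221.4 d
Total t = 1138 + 615.2 + 221.4 = 1975 d
   = 1975 / 365 = 5.41 yr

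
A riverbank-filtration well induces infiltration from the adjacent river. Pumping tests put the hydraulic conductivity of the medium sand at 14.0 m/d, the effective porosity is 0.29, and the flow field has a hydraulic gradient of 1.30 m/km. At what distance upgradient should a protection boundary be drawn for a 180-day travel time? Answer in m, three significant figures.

11.3 m

Specific discharge q = 14.0 × 0.0013 = 0.01820 m/d
Average linear velocity = 0.01820 / 0.29 = 0.06276 m/d
L = v × T = 0.06276 × 180 = 11.30 m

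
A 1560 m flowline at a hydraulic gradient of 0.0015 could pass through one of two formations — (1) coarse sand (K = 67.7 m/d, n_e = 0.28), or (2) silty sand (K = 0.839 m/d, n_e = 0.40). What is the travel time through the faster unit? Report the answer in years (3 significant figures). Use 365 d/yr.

11.8 years

Unit 1 (coarse sand): v = 67.7×0.0015/0.28 = 0.3627 m/d, t = 1560/0.3627 = 4301 d
Unit 2 (silty sand): v = 0.839×0.0015/0.40 = 0.003146 m/d, t = 1560/0.003146 = 495800 d
Faster: 4301 d / 365 = 11.8 yr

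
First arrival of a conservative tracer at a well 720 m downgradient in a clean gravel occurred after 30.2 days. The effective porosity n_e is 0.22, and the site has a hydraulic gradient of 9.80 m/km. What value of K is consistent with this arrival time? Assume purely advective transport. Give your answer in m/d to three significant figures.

535 m/d

v = L / t = 720 / 30.2 = 23.84 m/d
K = v · n / i = 23.84 × 0.22 / 0.0098 = 535 m/d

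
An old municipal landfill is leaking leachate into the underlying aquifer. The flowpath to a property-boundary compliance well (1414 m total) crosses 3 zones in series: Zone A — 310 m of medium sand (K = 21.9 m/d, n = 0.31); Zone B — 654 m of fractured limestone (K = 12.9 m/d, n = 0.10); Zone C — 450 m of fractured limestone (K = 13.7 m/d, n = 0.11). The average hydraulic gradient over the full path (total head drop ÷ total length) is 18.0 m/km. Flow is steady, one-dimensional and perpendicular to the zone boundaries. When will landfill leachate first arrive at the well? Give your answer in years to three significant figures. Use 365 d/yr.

Continuity: the same q passes through each zone, so ΔH = q·Σ(L_j/K_j) — the zones act as resistances in series.
Σ(L/K) = 310/21.9 + 654/12.9 + 450/13.7 = 14.16 + 50.70 + 32.85 = 97.70 d
K_eq = L_total / Σ(L/K) = 1414 / 97.70 = 14.47 m/d
q = K_eq · i = 14.47 × 0.018 = 0.2605 m/d (same in every zone)
Zone A: v = q/n = 0.2605/0.31 = 0.8404 m/d → t_A = 310/0.8404 = 368.9 d
Zone B: v = q/n = 0.2605/0.10 = 2.605 m/d → t_B = 654/2.605 = 251.0 d
Zone C: v = q/n = 0.2605/0.11 = 2.368 m/d → t_C = 450/2.368 = 190.0 d
Total t = 368.9 + 251.0 + 190.0 = 809.9 d
   = 809.9 / 365 = 2.22 yr

2.22 years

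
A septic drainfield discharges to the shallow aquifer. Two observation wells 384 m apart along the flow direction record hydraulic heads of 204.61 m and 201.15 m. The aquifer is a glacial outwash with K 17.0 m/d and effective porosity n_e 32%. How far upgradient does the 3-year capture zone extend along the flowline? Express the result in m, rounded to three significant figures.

524 m

Hydraulic gradient i = (204.61 − 201.15) / 384 = 3.46 / 384 = 0.009010
q = Ki = 17.0 × 0.009010 = 0.1532 m/d
v = Ki/n = 17.0·0.009010/0.32 = 0.4787 m/d
T = 3 yr × 365 = 1095 d
L = v × T = 0.4787 × 1095 = 524.2 m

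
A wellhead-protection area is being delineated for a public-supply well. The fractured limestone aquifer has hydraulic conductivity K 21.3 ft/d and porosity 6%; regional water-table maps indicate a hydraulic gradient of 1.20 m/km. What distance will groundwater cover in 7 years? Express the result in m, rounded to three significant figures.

K = 21.3 ft/d × 0.3048 = 6.492 m/d
Specific discharge q = 6.492 × 0.0012 = 0.007791 m/d
v = Ki/n = 6.492·0.0012/0.06 = 0.1298 m/d
T = 7 yr × 365 = 2555 d
L = v × T = 0.1298 × 2555 = 331.8 m

332 m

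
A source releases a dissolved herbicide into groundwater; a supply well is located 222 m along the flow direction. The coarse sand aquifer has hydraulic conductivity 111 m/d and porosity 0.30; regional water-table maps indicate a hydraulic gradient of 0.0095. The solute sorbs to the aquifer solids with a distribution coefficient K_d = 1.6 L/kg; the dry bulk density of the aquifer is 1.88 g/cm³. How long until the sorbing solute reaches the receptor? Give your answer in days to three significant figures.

696 days

Specific discharge q = 111 × 0.0095 = 1.055 m/d
Seepage velocity v = q / n = 1.055 / 0.30 = 3.515 m/d
Retardation R = 1 + ρ_b·K_d/n = 1 + 1.88×1.6/0.30 = 11.03
Contaminant velocity v_c = v/R = 3.515/11.03 = 0.3188 m/d
t = L/v_c = 222/0.3188 = 696.4 d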